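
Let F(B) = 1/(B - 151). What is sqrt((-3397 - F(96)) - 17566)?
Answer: 2*I*sqrt(15853255)/55 ≈ 144.79*I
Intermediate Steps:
F(B) = 1/(-151 + B)
sqrt((-3397 - F(96)) - 17566) = sqrt((-3397 - 1/(-151 + 96)) - 17566) = sqrt((-3397 - 1/(-55)) - 17566) = sqrt((-3397 - 1*(-1/55)) - 17566) = sqrt((-3397 + 1/55) - 17566) = sqrt(-186834/55 - 17566) = sqrt(-1152964/55) = 2*I*sqrt(15853255)/55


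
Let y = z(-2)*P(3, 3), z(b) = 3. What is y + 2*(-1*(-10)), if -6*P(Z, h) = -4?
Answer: 22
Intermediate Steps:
P(Z, h) = ⅔ (P(Z, h) = -⅙*(-4) = ⅔)
y = 2 (y = 3*(⅔) = 2)
y + 2*(-1*(-10)) = 2 + 2*(-1*(-10)) = 2 + 2*10 = 2 + 20 = 22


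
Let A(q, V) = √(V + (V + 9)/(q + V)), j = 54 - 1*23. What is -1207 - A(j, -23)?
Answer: -1207 - 3*I*√11/2 ≈ -1207.0 - 4.9749*I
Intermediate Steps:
j = 31 (j = 54 - 23 = 31)
A(q, V) = √(V + (9 + V)/(V + q))
-1207 - A(j, -23) = -1207 - √((9 - 23 - 23*(-23 + 31))/(-23 + 31)) = -1207 - √((9 - 23 - 23*8)/8) = -1207 - √((9 - 23 - 184)/8) = -1207 - √((⅛)*(-198)) = -1207 - √(-99/4) = -1207 - 3*I*√11/2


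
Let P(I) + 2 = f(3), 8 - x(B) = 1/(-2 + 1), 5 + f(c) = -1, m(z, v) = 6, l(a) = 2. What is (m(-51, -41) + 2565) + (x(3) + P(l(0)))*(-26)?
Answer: 2545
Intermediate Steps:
f(c) = -6 (f(c) = -5 - 1 = -6)
x(B) = 9 (x(B) = 8 - 1/(-2 + 1) = 8 - 1/(-1) = 8 - 1*(-1) = 8 + 1 = 9)
P(I) = -8 (P(I) = -2 - 6 = -8)
(m(-51, -41) + 2565) + (x(3) + P(l(0)))*(-26) = (6 + 2565) + (9 - 8)*(-26) = 2571 + 1*(-26) = 2571 - 26 = 2545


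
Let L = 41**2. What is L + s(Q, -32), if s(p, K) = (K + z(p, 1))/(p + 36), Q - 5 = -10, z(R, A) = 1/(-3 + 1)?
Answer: 104157/62 ≈ 1680.0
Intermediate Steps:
z(R, A) = -1/2 (z(R, A) = 1/(-2) = -1/2)
Q = -5 (Q = 5 - 10 = -5)
s(p, K) = (-1/2 + K)/(36 + p) (s(p, K) = (K - 1/2)/(p + 36) = (-1/2 + K)/(36 + p))
L = 1681
L + s(Q, -32) = 1681 + (-1/2 - 32)/(36 - 5) = 1681 - 65/2/31 = 1681 + (1/31)*(-65/2) = 1681 - 65/62 = 104157/62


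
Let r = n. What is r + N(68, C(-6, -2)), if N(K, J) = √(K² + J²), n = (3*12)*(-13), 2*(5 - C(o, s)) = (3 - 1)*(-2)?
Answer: -468 + √4673 ≈ -399.64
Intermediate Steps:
C(o, s) = 7 (C(o, s) = 5 - (3 - 1)*(-2)/2 = 5 - (-2) = 5 - ½*(-4) = 5 + 2 = 7)
n = -468 (n = 36*(-13) = -468)
r = -468
N(K, J) = √(J² + K²)
r + N(68, C(-6, -2)) = -468 + √(7² + 68²) = -468 + √(49 + 4624) = -468 + √4673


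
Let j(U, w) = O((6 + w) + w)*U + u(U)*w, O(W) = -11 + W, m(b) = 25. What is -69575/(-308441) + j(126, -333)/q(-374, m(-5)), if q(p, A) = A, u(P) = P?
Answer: -39017280889/7711025 ≈ -5059.9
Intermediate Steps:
j(U, w) = U*w + U*(-5 + 2*w) (j(U, w) = (-11 + ((6 + w) + w))*U + U*w = (-11 + (6 + 2*w))*U + U*w = (-5 + 2*w)*U + U*w = U*(-5 + 2*w) + U*w = U*w + U*(-5 + 2*w))
-69575/(-308441) + j(126, -333)/q(-374, m(-5)) = -69575/(-308441) + (126*(-5 + 3*(-333)))/25 = -69575*(-1/308441) + (126*(-5 - 999))*(1/25) = 69575/308441 + (126*(-1004))*(1/25) = 69575/308441 - 126504*1/25 = 69575/308441 - 126504/25 = -39017280889/7711025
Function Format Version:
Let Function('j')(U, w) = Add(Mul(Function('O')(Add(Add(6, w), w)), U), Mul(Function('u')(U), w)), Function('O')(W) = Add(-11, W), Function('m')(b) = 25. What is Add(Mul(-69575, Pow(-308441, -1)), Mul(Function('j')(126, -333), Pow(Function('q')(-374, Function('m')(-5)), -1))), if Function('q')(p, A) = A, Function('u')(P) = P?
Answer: Rational(-39017280889, 7711025) ≈ -5059.9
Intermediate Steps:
Function('j')(U, w) = Add(Mul(U, w), Mul(U, Add(-5, Mul(2, w)))) (Function('j')(U, w) = Add(Mul(Add(-11, Add(Add(6, w), w)), U), Mul(U, w)) = Add(Mul(Add(-11, Add(6, Mul(2, w))), U), Mul(U, w)) = Add(Mul(Add(-5, Mul(2, w)), U), Mul(U, w)) = Add(Mul(U, Add(-5, Mul(2, w))), Mul(U, w)) = Add(Mul(U, w), Mul(U, Add(-5, Mul(2, w)))))
Add(Mul(-69575, Pow(-308441, -1)), Mul(Function('j')(126, -333), Pow(Function('q')(-374, Function('m')(-5)), -1))) = Add(Mul(-69575, Pow(-308441, -1)), Mul(Mul(126, Add(-5, Mul(3, -333))), Pow(25, -1))) = Add(Mul(-69575, Rational(-1, 308441)), Mul(Mul(126, Add(-5, -999)), Rational(1, 25))) = Add(Rational(69575, 308441), Mul(Mul(126, -1004), Rational(1, 25))) = Add(Rational(69575, 308441), Mul(-126504, Rational(1, 25))) = Add(Rational(69575, 308441), Rational(-126504, 25)) = Rational(-39017280889, 7711025)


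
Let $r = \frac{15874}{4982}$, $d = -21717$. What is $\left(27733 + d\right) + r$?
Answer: $\frac{14993793}{2491} \approx 6019.2$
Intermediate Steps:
$r = \frac{7937}{2491}$ ($r = 15874 \cdot \frac{1}{4982} = \frac{7937}{2491} \approx 3.1863$)
$\left(27733 + d\right) + r = \left(27733 - 21717\right) + \frac{7937}{2491} = 6016 + \frac{7937}{2491} = \frac{14993793}{2491}$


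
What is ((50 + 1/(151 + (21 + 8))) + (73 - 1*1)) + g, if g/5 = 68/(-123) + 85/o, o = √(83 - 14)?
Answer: 880001/7380 + 425*√69/69 ≈ 170.41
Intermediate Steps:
o = √69 ≈ 8.3066
g = -340/123 + 425*√69/69 (g = 5*(68/(-123) + 85/(√69)) = 5*(68*(-1/123) + 85*(√69/69)) = 5*(-68/123 + 85*√69/69) = -340/123 + 425*√69/69 ≈ 48.400)
((50 + 1/(151 + (21 + 8))) + (73 - 1*1)) + g = ((50 + 1/(151 + (21 + 8))) + (73 - 1*1)) + (-340/123 + 425*√69/69) = ((50 + 1/(151 + 29)) + (73 - 1)) + (-340/123 + 425*√69/69) = ((50 + 1/180) + 72) + (-340/123 + 425*√69/69) = (9001/180 + 72) + (-340/123 + 425*√69/69) = 21961/180 + (-340/123 + 425*√69/69) = 880001/7380 + 425*√69/69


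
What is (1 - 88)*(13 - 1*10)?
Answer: -261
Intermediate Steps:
(1 - 88)*(13 - 1*10) = -87*(13 - 10) = -87*3 = -261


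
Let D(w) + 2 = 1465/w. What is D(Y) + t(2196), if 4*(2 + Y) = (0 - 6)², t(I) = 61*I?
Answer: 939143/7 ≈ 1.3416e+5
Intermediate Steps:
Y = 7 (Y = -2 + (0 - 6)²/4 = -2 + (¼)*(-6)² = -2 + (¼)*36 = -2 + 9 = 7)
D(w) = -2 + 1465/w
D(Y) + t(2196) = (-2 + 1465/7) + 61*2196 = (-2 + 1465*(⅐)) + 133956 = (-2 + 1465/7) + 133956 = 1451/7 + 133956 = 939143/7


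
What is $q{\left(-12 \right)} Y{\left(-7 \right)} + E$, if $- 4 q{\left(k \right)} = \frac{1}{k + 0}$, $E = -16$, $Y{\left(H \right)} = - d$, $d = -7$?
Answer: $- \frac{761}{48} \approx -15.854$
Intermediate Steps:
$Y{\left(H \right)} = 7$ ($Y{\left(H \right)} = \left(-1\right) \left(-7\right) = 7$)
$q{\left(k \right)} = - \frac{1}{4 k}$ ($q{\left(k \right)} = - \frac{1}{4 \left(k + 0\right)} = - \frac{1}{4 k}$)
$q{\left(-12 \right)} Y{\left(-7 \right)} + E = - \frac{1}{4 \left(-12\right)} 7 - 16 = \left(- \frac{1}{4}\right) \left(- \frac{1}{12}\right) 7 - 16 = \frac{1}{48} \cdot 7 - 16 = \frac{7}{48} - 16 = - \frac{761}{48}$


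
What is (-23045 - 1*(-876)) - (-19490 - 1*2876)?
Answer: 197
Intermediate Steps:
(-23045 - 1*(-876)) - (-19490 - 1*2876) = (-23045 + 876) - (-19490 - 2876) = -22169 - 1*(-22366) = -22169 + 22366 = 197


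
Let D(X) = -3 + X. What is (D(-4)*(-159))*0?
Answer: 0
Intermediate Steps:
(D(-4)*(-159))*0 = ((-3 - 4)*(-159))*0 = -7*(-159)*0 = 1113*0 = 0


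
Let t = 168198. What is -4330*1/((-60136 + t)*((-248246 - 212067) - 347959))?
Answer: 2165/43671744432 ≈ 4.9574e-8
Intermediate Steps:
-4330*1/((-60136 + t)*((-248246 - 212067) - 347959)) = -4330*1/((-60136 + 168198)*((-248246 - 212067) - 347959)) = -4330*1/(108062*(-460313 - 347959)) = -4330/(108062*(-808272)) = -4330/(-87343488864) = -4330*(-1/87343488864) = 2165/43671744432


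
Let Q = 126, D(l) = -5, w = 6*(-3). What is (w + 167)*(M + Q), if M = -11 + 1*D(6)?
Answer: 16390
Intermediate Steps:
w = -18
M = -16 (M = -11 + 1*(-5) = -11 - 5 = -16)
(w + 167)*(M + Q) = (-18 + 167)*(-16 + 126) = 149*110 = 16390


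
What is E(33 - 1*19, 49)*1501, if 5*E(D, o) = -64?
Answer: -96064/5 ≈ -19213.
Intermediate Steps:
E(D, o) = -64/5 (E(D, o) = (⅕)*(-64) = -64/5)
E(33 - 1*19, 49)*1501 = -64/5*1501 = -96064/5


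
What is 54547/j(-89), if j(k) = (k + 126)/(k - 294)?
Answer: -20891501/37 ≈ -5.6464e+5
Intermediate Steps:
j(k) = (126 + k)/(-294 + k)
54547/j(-89) = 54547/(((126 - 89)/(-294 - 89))) = 54547/((37/(-383))) = 54547/((-1/383*37)) = 54547/(-37/383) = 54547*(-383/37) = -20891501/37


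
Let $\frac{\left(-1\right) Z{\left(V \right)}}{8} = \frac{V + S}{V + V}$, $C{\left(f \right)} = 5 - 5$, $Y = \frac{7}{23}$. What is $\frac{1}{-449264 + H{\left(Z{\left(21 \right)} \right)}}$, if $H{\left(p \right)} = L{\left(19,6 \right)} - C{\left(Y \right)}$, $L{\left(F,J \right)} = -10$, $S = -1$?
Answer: $- \frac{1}{449274} \approx -2.2258 \cdot 10^{-6}$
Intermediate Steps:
$Y = \frac{7}{23}$ ($Y = 7 \cdot \frac{1}{23} = \frac{7}{23} \approx 0.30435$)
$C{\left(f \right)} = 0$
$Z{\left(V \right)} = - \frac{4 \left(-1 + V\right)}{V}$ ($Z{\left(V \right)} = - 8 \frac{V - 1}{V + V} = - 8 \frac{-1 + V}{2 V} = - \frac{4 \left(-1 + V\right)}{V}$)
$H{\left(p \right)} = -10$ ($H{\left(p \right)} = -10 - 0 = -10 + 0 = -10$)
$\frac{1}{-449264 + H{\left(Z{\left(21 \right)} \right)}} = \frac{1}{-449264 - 10} = \frac{1}{-449274} = - \frac{1}{449274}$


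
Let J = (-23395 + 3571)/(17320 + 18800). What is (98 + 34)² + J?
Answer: 3746042/215 ≈ 17423.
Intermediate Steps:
J = -118/215 (J = -19824/36120 = -19824*1/36120 = -118/215 ≈ -0.54884)
(98 + 34)² + J = (98 + 34)² - 118/215 = 132² - 118/215 = 17424 - 118/215 = 3746042/215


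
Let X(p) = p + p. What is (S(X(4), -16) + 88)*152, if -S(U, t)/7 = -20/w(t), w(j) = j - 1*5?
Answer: 37088/3 ≈ 12363.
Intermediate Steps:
X(p) = 2*p
w(j) = -5 + j (w(j) = j - 5 = -5 + j)
S(U, t) = 140/(-5 + t) (S(U, t) = -(-140)/(-5 + t) = 140/(-5 + t))
(S(X(4), -16) + 88)*152 = (140/(-5 - 16) + 88)*152 = (140/(-21) + 88)*152 = (140*(-1/21) + 88)*152 = (-20/3 + 88)*152 = (244/3)*152 = 37088/3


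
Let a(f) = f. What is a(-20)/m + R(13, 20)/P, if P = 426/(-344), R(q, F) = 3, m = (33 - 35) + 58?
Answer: -2763/994 ≈ -2.7797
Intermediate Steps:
m = 56 (m = -2 + 58 = 56)
P = -213/172 (P = 426*(-1/344) = -213/172 ≈ -1.2384)
a(-20)/m + R(13, 20)/P = -20/56 + 3/(-213/172) = -20*1/56 + 3*(-172/213) = -5/14 - 172/71 = -2763/994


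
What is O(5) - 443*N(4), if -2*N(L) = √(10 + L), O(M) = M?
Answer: 5 + 443*√14/2 ≈ 833.78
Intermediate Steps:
N(L) = -√(10 + L)/2
O(5) - 443*N(4) = 5 - (-443)*√(10 + 4)/2 = 5 - (-443)*√14/2 = 5 + 443*√14/2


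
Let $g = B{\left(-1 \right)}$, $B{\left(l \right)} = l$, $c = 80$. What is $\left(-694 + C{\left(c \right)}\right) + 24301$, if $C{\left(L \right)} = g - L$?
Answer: $23526$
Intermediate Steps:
$g = -1$
$C{\left(L \right)} = -1 - L$
$\left(-694 + C{\left(c \right)}\right) + 24301 = \left(-694 - 81\right) + 24301 = -775 + 24301 = 23526$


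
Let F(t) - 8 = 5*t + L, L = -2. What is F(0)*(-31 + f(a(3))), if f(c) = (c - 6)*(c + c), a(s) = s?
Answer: -294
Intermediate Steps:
f(c) = 2*c*(-6 + c) (f(c) = (-6 + c)*(2*c) = 2*c*(-6 + c))
F(t) = 6 + 5*t (F(t) = 8 + (5*t - 2) = 8 + (-2 + 5*t) = 6 + 5*t)
F(0)*(-31 + f(a(3))) = (6 + 5*0)*(-31 + 2*3*(-6 + 3)) = (6 + 0)*(-31 + 2*3*(-3)) = 6*(-31 - 18) = 6*(-49) = -294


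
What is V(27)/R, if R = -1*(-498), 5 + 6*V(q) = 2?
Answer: -1/996 ≈ -0.0010040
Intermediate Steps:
V(q) = -½ (V(q) = -⅚ + (⅙)*2 = -⅚ + ⅓ = -½)
R = 498
V(27)/R = -½/498 = -½*1/498 = -1/996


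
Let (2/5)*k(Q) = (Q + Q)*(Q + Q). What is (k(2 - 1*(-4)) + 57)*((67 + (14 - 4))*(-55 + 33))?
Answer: -706398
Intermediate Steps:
k(Q) = 10*Q**2 (k(Q) = 5*((Q + Q)*(Q + Q))/2 = 5*((2*Q)*(2*Q))/2 = 5*(4*Q**2)/2 = 10*Q**2)
(k(2 - 1*(-4)) + 57)*((67 + (14 - 4))*(-55 + 33)) = (10*(2 - 1*(-4))**2 + 57)*((67 + (14 - 4))*(-55 + 33)) = (10*(2 + 4)**2 + 57)*((67 + 10)*(-22)) = (10*6**2 + 57)*(77*(-22)) = (10*36 + 57)*(-1694) = (360 + 57)*(-1694) = 417*(-1694) = -706398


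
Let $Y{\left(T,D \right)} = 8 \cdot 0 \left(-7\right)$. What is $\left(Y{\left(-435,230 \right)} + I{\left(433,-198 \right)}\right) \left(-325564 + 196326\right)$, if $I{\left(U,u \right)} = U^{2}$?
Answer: $-24230703382$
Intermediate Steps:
$Y{\left(T,D \right)} = 0$ ($Y{\left(T,D \right)} = 0 \left(-7\right) = 0$)
$\left(Y{\left(-435,230 \right)} + I{\left(433,-198 \right)}\right) \left(-325564 + 196326\right) = \left(0 + 433^{2}\right) \left(-325564 + 196326\right) = \left(0 + 187489\right) \left(-129238\right) = 187489 \left(-129238\right) = -24230703382$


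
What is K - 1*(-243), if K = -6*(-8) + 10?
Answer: 301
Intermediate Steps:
K = 58 (K = 48 + 10 = 58)
K - 1*(-243) = 58 - 1*(-243) = 58 + 243 = 301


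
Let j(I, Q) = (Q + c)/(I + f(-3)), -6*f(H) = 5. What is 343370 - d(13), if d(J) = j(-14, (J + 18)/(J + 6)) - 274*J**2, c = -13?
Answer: 658940820/1691 ≈ 3.8968e+5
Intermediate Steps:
f(H) = -5/6 (f(H) = -1/6*5 = -5/6)
j(I, Q) = (-13 + Q)/(-5/6 + I) (j(I, Q) = (Q - 13)/(I - 5/6) = (-13 + Q)/(-5/6 + I))
d(J) = 78/89 - 274*J**2 - 6*(18 + J)/(89*(6 + J)) (d(J) = 6*(-13 + (J + 18)/(J + 6))/(-5 + 6*(-14)) - 274*J**2 = 6*(-13 + (18 + J)/(6 + J))/(-5 - 84) - 274*J**2 = 6*(-13 + (18 + J)/(6 + J))/(-89) - 274*J**2 = 6*(-1/89)*(-13 + (18 + J)/(6 + J)) - 274*J**2 = (78/89 - 6*(18 + J)/(89*(6 + J))) - 274*J**2 = 78/89 - 274*J**2 - 6*(18 + J)/(89*(6 + J)))
343370 - d(13) = 343370 - 2*(180 - 73158*13**2 - 12193*13**3 + 36*13)/(89*(6 + 13)) = 343370 - 2*(180 - 73158*169 - 12193*2197 + 468)/(89*19) = 343370 - 2*(180 - 12363702 - 26788021 + 468)/(89*19) = 343370 - 2*(-39151075)/(89*19) = 343370 - 1*(-78302150/1691) = 343370 + 78302150/1691 = 658940820/1691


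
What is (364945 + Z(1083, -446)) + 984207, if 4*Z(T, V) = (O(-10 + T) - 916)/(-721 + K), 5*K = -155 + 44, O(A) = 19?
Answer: 20053799813/14864 ≈ 1.3492e+6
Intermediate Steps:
K = -111/5 (K = (-155 + 44)/5 = (1/5)*(-111) = -111/5 ≈ -22.200)
Z(T, V) = 4485/14864 (Z(T, V) = ((19 - 916)/(-721 - 111/5))/4 = (-897/(-3716/5))/4 = (-897*(-5/3716))/4 = (1/4)*(4485/3716) = 4485/14864)
(364945 + Z(1083, -446)) + 984207 = (364945 + 4485/14864) + 984207 = 5424546965/14864 + 984207 = 20053799813/14864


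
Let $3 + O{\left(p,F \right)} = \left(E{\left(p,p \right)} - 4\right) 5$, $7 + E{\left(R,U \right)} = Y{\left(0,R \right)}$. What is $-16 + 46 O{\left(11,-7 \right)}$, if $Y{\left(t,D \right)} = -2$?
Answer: $-3144$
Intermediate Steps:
$E{\left(R,U \right)} = -9$ ($E{\left(R,U \right)} = -7 - 2 = -9$)
$O{\left(p,F \right)} = -68$ ($O{\left(p,F \right)} = -3 + \left(-9 - 4\right) 5 = -3 - 65 = -68$)
$-16 + 46 O{\left(11,-7 \right)} = -16 + 46 \left(-68\right) = -16 - 3128 = -3144$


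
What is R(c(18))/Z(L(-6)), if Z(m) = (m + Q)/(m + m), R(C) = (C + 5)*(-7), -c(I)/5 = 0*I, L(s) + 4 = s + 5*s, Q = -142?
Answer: -200/13 ≈ -15.385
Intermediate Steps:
L(s) = -4 + 6*s (L(s) = -4 + (s + 5*s) = -4 + 6*s)
c(I) = 0 (c(I) = -0*I = -5*0 = 0)
R(C) = -35 - 7*C (R(C) = (5 + C)*(-7) = -35 - 7*C)
Z(m) = (-142 + m)/(2*m) (Z(m) = (m - 142)/(m + m) = (-142 + m)/((2*m)) = (-142 + m)*(1/(2*m)) = (-142 + m)/(2*m))
R(c(18))/Z(L(-6)) = (-35 - 7*0)/(((-142 + (-4 + 6*(-6)))/(2*(-4 + 6*(-6))))) = (-35 + 0)/(((-142 + (-4 - 36))/(2*(-4 - 36)))) = -35*(-80/(-142 - 40)) = -35/((1/2)*(-1/40)*(-182)) = -35/91/40 = -35*40/91 = -200/13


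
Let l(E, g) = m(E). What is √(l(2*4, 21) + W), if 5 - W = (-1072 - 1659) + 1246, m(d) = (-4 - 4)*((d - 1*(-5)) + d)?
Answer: √1322 ≈ 36.359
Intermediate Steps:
m(d) = -40 - 16*d (m(d) = -8*((d + 5) + d) = -8*((5 + d) + d) = -8*(5 + 2*d) = -40 - 16*d)
l(E, g) = -40 - 16*E
W = 1490 (W = 5 - ((-1072 - 1659) + 1246) = 5 - (-2731 + 1246) = 5 - 1*(-1485) = 5 + 1485 = 1490)
√(l(2*4, 21) + W) = √((-40 - 32*4) + 1490) = √((-40 - 16*8) + 1490) = √((-40 - 128) + 1490) = √(-168 + 1490) = √1322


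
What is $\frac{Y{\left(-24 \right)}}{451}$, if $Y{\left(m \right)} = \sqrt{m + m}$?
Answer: $\frac{4 i \sqrt{3}}{451} \approx 0.015362 i$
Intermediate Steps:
$Y{\left(m \right)} = \sqrt{2} \sqrt{m}$ ($Y{\left(m \right)} = \sqrt{2 m} = \sqrt{2} \sqrt{m}$)
$\frac{Y{\left(-24 \right)}}{451} = \frac{\sqrt{2} \sqrt{-24}}{451} = \sqrt{2} \cdot 2 i \sqrt{6} \cdot \frac{1}{451} = 4 i \sqrt{3} \cdot \frac{1}{451} = \frac{4 i \sqrt{3}}{451}$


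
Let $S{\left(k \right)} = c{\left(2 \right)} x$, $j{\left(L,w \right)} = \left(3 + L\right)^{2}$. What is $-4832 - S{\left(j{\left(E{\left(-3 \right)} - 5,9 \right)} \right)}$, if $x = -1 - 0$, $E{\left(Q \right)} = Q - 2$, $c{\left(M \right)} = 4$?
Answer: $-4828$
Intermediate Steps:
$E{\left(Q \right)} = -2 + Q$
$x = -1$ ($x = -1 + 0 = -1$)
$S{\left(k \right)} = -4$ ($S{\left(k \right)} = 4 \left(-1\right) = -4$)
$-4832 - S{\left(j{\left(E{\left(-3 \right)} - 5,9 \right)} \right)} = -4832 - -4 = -4832 + 4 = -4828$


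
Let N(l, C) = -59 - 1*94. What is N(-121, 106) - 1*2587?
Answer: -2740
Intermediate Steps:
N(l, C) = -153 (N(l, C) = -59 - 94 = -153)
N(-121, 106) - 1*2587 = -153 - 1*2587 = -153 - 2587 = -2740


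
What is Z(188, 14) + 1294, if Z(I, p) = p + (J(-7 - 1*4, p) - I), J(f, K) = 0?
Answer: 1120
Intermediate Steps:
Z(I, p) = p - I (Z(I, p) = p + (0 - I) = p - I)
Z(188, 14) + 1294 = (14 - 1*188) + 1294 = (14 - 188) + 1294 = -174 + 1294 = 1120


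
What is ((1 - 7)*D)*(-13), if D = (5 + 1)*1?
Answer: 468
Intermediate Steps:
D = 6 (D = 6*1 = 6)
((1 - 7)*D)*(-13) = ((1 - 7)*6)*(-13) = -6*6*(-13) = -36*(-13) = 468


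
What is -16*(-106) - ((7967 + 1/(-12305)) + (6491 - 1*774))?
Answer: -147512339/12305 ≈ -11988.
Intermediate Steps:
-16*(-106) - ((7967 + 1/(-12305)) + (6491 - 1*774)) = 1696 - ((7967 - 1/12305) + (6491 - 774)) = 1696 - (98033934/12305 + 5717) = 1696 - 1*168381619/12305 = 1696 - 168381619/12305 = -147512339/12305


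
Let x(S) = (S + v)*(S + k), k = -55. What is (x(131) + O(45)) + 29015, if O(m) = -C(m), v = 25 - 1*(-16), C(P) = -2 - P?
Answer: 42134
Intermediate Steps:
v = 41 (v = 25 + 16 = 41)
O(m) = 2 + m (O(m) = -(-2 - m) = 2 + m)
x(S) = (-55 + S)*(41 + S) (x(S) = (S + 41)*(S - 55) = (41 + S)*(-55 + S) = (-55 + S)*(41 + S))
(x(131) + O(45)) + 29015 = ((-2255 + 131² - 14*131) + (2 + 45)) + 29015 = ((-2255 + 17161 - 1834) + 47) + 29015 = (13072 + 47) + 29015 = 13119 + 29015 = 42134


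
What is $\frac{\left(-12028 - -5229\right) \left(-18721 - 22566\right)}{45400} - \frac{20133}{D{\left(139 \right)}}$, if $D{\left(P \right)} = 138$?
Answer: $\frac{6303997499}{1044200} \approx 6037.2$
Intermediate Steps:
$\frac{\left(-12028 - -5229\right) \left(-18721 - 22566\right)}{45400} - \frac{20133}{D{\left(139 \right)}} = \frac{\left(-12028 - -5229\right) \left(-18721 - 22566\right)}{45400} - \frac{20133}{138} = \left(-12028 + \left(-6797 + 12026\right)\right) \left(-41287\right) \frac{1}{45400} - \frac{6711}{46} = \left(-12028 + 5229\right) \left(-41287\right) \frac{1}{45400} - \frac{6711}{46} = \left(-6799\right) \left(-41287\right) \frac{1}{45400} - \frac{6711}{46} = 280710313 \cdot \frac{1}{45400} - \frac{6711}{46} = \frac{280710313}{45400} - \frac{6711}{46} = \frac{6303997499}{1044200}$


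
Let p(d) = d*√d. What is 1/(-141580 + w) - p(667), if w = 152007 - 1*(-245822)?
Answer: 1/256249 - 667*√667 ≈ -17226.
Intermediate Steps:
p(d) = d^(3/2)
w = 397829 (w = 152007 + 245822 = 397829)
1/(-141580 + w) - p(667) = 1/(-141580 + 397829) - 667^(3/2) = 1/256249 - 667*√667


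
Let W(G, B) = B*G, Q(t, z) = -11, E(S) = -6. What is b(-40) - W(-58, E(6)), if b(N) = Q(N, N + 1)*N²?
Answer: -17948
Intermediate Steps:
b(N) = -11*N²
b(-40) - W(-58, E(6)) = -11*(-40)² - (-6)*(-58) = -11*1600 - 1*348 = -17600 - 348 = -17948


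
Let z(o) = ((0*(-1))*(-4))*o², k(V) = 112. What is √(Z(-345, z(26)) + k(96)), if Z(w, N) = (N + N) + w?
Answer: I*√233 ≈ 15.264*I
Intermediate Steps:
z(o) = 0 (z(o) = (0*(-4))*o² = 0*o² = 0)
Z(w, N) = w + 2*N (Z(w, N) = 2*N + w = w + 2*N)
√(Z(-345, z(26)) + k(96)) = √((-345 + 2*0) + 112) = √((-345 + 0) + 112) = √(-345 + 112) = √(-233) = I*√233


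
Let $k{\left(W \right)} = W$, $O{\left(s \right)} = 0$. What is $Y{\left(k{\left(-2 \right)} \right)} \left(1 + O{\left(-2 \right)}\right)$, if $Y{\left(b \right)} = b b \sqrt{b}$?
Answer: $4 i \sqrt{2} \approx 5.6569 i$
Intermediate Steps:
$Y{\left(b \right)} = b^{\frac{5}{2}}$ ($Y{\left(b \right)} = b^{2} \sqrt{b} = b^{\frac{5}{2}}$)
$Y{\left(k{\left(-2 \right)} \right)} \left(1 + O{\left(-2 \right)}\right) = \left(-2\right)^{\frac{5}{2}} \left(1 + 0\right) = 4 i \sqrt{2} \cdot 1 = 4 i \sqrt{2}$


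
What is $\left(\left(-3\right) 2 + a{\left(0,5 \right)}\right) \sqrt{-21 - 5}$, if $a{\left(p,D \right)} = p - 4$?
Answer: $- 10 i \sqrt{26} \approx - 50.99 i$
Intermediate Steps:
$a{\left(p,D \right)} = -4 + p$ ($a{\left(p,D \right)} = p - 4 = -4 + p$)
$\left(\left(-3\right) 2 + a{\left(0,5 \right)}\right) \sqrt{-21 - 5} = \left(\left(-3\right) 2 + \left(-4 + 0\right)\right) \sqrt{-21 - 5} = \left(-6 - 4\right) \sqrt{-26} = - 10 i \sqrt{26}$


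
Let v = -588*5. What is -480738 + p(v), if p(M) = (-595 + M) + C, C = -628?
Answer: -484901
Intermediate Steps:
v = -2940
p(M) = -1223 + M (p(M) = (-595 + M) - 628 = -1223 + M)
-480738 + p(v) = -480738 + (-1223 - 2940) = -480738 - 4163 = -484901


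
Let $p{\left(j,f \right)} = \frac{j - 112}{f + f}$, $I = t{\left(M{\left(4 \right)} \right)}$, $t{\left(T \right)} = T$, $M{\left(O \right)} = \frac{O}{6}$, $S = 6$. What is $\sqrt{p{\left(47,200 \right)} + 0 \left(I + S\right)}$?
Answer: $\frac{i \sqrt{65}}{20} \approx 0.40311 i$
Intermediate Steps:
$M{\left(O \right)} = \frac{O}{6}$ ($M{\left(O \right)} = O \frac{1}{6} = \frac{O}{6}$)
$I = \frac{2}{3}$ ($I = \frac{1}{6} \cdot 4 = \frac{2}{3} \approx 0.66667$)
$p{\left(j,f \right)} = \frac{-112 + j}{2 f}$
$\sqrt{p{\left(47,200 \right)} + 0 \left(I + S\right)} = \sqrt{\frac{-112 + 47}{2 \cdot 200} + 0 \left(\frac{2}{3} + 6\right)} = \sqrt{\frac{1}{2} \cdot \frac{1}{200} \left(-65\right) + 0 \cdot \frac{20}{3}} = \sqrt{- \frac{13}{80} + 0} = \sqrt{- \frac{13}{80}} = \frac{i \sqrt{65}}{20}$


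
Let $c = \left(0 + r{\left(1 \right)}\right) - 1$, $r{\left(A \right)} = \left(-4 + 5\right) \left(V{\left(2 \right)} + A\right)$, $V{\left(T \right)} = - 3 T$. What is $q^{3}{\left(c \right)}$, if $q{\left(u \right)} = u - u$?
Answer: $0$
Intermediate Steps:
$r{\left(A \right)} = -6 + A$ ($r{\left(A \right)} = \left(-4 + 5\right) \left(\left(-3\right) 2 + A\right) = 1 \left(-6 + A\right) = -6 + A$)
$c = -6$ ($c = \left(0 + \left(-6 + 1\right)\right) - 1 = \left(0 - 5\right) - 1 = -5 - 1 = -6$)
$q{\left(u \right)} = 0$
$q^{3}{\left(c \right)} = 0^{3} = 0$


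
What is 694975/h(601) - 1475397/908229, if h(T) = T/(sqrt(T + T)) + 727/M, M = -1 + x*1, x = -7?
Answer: -174847141154729/22026585953 - 22239200*sqrt(1202)/509297 ≈ -9451.9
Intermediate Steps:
M = -8 (M = -1 - 7*1 = -1 - 7 = -8)
h(T) = -727/8 + sqrt(2)*sqrt(T)/2 (h(T) = T/(sqrt(T + T)) + 727/(-8) = T/(sqrt(2*T)) + 727*(-1/8) = T/((sqrt(2)*sqrt(T))) - 727/8 = T*(sqrt(2)/(2*sqrt(T))) - 727/8 = sqrt(2)*sqrt(T)/2 - 727/8 = -727/8 + sqrt(2)*sqrt(T)/2)
694975/h(601) - 1475397/908229 = 694975/(-727/8 + sqrt(2)*sqrt(601)/2) - 1475397/908229 = 694975/(-727/8 + sqrt(1202)/2) - 1475397*1/908229 = 694975/(-727/8 + sqrt(1202)/2) - 70257/43249 = -70257/43249 + 694975/(-727/8 + sqrt(1202)/2)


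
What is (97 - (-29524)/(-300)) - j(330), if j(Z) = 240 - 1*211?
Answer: -2281/75 ≈ -30.413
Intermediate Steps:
j(Z) = 29 (j(Z) = 240 - 211 = 29)
(97 - (-29524)/(-300)) - j(330) = (97 - (-29524)/(-300)) - 1*29 = (97 - (-29524)*(-1)/300) - 29 = (97 - 122*121/150) - 29 = (97 - 7381/75) - 29 = -106/75 - 29 = -2281/75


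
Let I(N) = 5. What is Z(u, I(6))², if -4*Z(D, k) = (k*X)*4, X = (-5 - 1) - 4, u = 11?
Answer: 2500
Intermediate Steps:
X = -10 (X = -6 - 4 = -10)
Z(D, k) = 10*k (Z(D, k) = -k*(-10)*4/4 = -(-10*k)*4/4 = -(-10)*k = 10*k)
Z(u, I(6))² = (10*5)² = 50² = 2500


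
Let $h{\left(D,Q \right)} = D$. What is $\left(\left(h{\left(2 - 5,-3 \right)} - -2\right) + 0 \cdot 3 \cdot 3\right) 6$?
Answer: $-6$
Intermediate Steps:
$\left(\left(h{\left(2 - 5,-3 \right)} - -2\right) + 0 \cdot 3 \cdot 3\right) 6 = \left(\left(\left(2 - 5\right) - -2\right) + 0 \cdot 3 \cdot 3\right) 6 = \left(\left(\left(2 - 5\right) + 2\right) + 0 \cdot 3\right) 6 = \left(\left(-3 + 2\right) + 0\right) 6 = \left(-1 + 0\right) 6 = \left(-1\right) 6 = -6$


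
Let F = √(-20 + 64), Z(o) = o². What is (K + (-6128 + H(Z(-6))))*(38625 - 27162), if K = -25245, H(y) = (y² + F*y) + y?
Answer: -344359983 + 825336*√11 ≈ -3.4162e+8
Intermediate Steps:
F = 2*√11 (F = √44 = 2*√11 ≈ 6.6332)
H(y) = y + y² + 2*y*√11 (H(y) = (y² + (2*√11)*y) + y = (y² + 2*y*√11) + y = y + y² + 2*y*√11)
(K + (-6128 + H(Z(-6))))*(38625 - 27162) = (-25245 + (-6128 + (-6)²*(1 + (-6)² + 2*√11)))*(38625 - 27162) = (-25245 + (-6128 + 36*(1 + 36 + 2*√11)))*11463 = (-25245 + (-6128 + 36*(37 + 2*√11)))*11463 = (-25245 + (-6128 + (1332 + 72*√11)))*11463 = (-25245 + (-4796 + 72*√11))*11463 = (-30041 + 72*√11)*11463 = -344359983 + 825336*√11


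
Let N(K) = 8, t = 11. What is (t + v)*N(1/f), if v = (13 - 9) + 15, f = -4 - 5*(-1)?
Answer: 240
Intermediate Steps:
f = 1 (f = -4 + 5 = 1)
v = 19 (v = 4 + 15 = 19)
(t + v)*N(1/f) = (11 + 19)*8 = 30*8 = 240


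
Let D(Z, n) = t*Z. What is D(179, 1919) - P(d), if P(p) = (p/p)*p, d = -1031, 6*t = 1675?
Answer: 306011/6 ≈ 51002.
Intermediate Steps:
t = 1675/6 (t = (⅙)*1675 = 1675/6 ≈ 279.17)
D(Z, n) = 1675*Z/6
P(p) = p (P(p) = 1*p = p)
D(179, 1919) - P(d) = (1675/6)*179 - 1*(-1031) = 299825/6 + 1031 = 306011/6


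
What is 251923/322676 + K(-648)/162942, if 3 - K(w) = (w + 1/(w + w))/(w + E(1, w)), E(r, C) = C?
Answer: 1325916136892335/1698268548865536 ≈ 0.78075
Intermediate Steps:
K(w) = 3 - (w + 1/(2*w))/(2*w) (K(w) = 3 - (w + 1/(w + w))/(w + w) = 3 - (w + 1/(2*w))/(2*w))
251923/322676 + K(-648)/162942 = 251923/322676 + (5/2 - ¼/(-648)²)/162942 = 251923*(1/322676) + (5/2 - ¼*1/419904)*(1/162942) = 251923/322676 + (5/2 - 1/1679616)*(1/162942) = 251923/322676 + (4199039/1679616)*(1/162942) = 251923/322676 + 323003/21052306944 = 1325916136892335/1698268548865536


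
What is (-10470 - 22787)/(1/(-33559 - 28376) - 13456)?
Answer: 2059772295/833397361 ≈ 2.4715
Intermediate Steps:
(-10470 - 22787)/(1/(-33559 - 28376) - 13456) = -33257/(1/(-61935) - 13456) = -33257/(-1/61935 - 13456) = -33257/(-833397361/61935) = -33257*(-61935/833397361) = 2059772295/833397361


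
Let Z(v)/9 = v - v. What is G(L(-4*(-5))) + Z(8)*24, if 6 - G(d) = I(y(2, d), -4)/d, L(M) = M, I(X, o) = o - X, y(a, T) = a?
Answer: 63/10 ≈ 6.3000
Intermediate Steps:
G(d) = 6 + 6/d (G(d) = 6 - (-4 - 1*2)/d = 6 - (-4 - 2)/d = 6 - (-6)/d = 6 + 6/d)
Z(v) = 0 (Z(v) = 9*(v - v) = 9*0 = 0)
G(L(-4*(-5))) + Z(8)*24 = (6 + 6/((-4*(-5)))) + 0*24 = (6 + 6/20) + 0 = (6 + 6*(1/20)) + 0 = (6 + 3/10) + 0 = 63/10 + 0 = 63/10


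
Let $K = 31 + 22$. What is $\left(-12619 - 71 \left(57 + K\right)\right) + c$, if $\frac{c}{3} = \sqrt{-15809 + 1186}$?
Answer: $-20429 + 3 i \sqrt{14623} \approx -20429.0 + 362.78 i$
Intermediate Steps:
$c = 3 i \sqrt{14623}$ ($c = 3 \sqrt{-15809 + 1186} = 3 \sqrt{-14623} = 3 i \sqrt{14623} \approx 362.78 i$)
$K = 53$
$\left(-12619 - 71 \left(57 + K\right)\right) + c = \left(-12619 - 71 \left(57 + 53\right)\right) + 3 i \sqrt{14623} = \left(-12619 - 7810\right) + 3 i \sqrt{14623} = -20429 + 3 i \sqrt{14623}$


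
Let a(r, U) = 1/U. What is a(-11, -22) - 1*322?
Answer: -7085/22 ≈ -322.05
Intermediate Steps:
a(-11, -22) - 1*322 = 1/(-22) - 1*322 = -1/22 - 322 = -7085/22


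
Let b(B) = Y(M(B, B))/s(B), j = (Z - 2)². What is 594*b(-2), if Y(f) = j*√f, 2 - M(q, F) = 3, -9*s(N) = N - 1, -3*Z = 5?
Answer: 23958*I ≈ 23958.0*I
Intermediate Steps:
Z = -5/3 (Z = -⅓*5 = -5/3 ≈ -1.6667)
s(N) = ⅑ - N/9 (s(N) = -(N - 1)/9 = -(-1 + N)/9 = ⅑ - N/9)
M(q, F) = -1 (M(q, F) = 2 - 1*3 = 2 - 3 = -1)
j = 121/9 (j = (-5/3 - 2)² = (-11/3)² = 121/9 ≈ 13.444)
Y(f) = 121*√f/9
b(B) = 121*I/(9*(⅑ - B/9)) (b(B) = (121*√(-1)/9)/(⅑ - B/9) = (121*I/9)/(⅑ - B/9) = 121*I/(9*(⅑ - B/9)))
594*b(-2) = 594*(-121*I/(-1 - 2)) = 594*(-121*I/(-3)) = 594*(-121*I*(-⅓)) = 594*(121*I/3) = 23958*I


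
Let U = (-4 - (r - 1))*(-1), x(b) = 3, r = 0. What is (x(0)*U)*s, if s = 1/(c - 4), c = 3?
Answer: -9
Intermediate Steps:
s = -1 (s = 1/(3 - 4) = 1/(-1) = -1)
U = 3 (U = (-4 - (0 - 1))*(-1) = (-4 - 1*(-1))*(-1) = (-4 + 1)*(-1) = -3*(-1) = 3)
(x(0)*U)*s = (3*3)*(-1) = 9*(-1) = -9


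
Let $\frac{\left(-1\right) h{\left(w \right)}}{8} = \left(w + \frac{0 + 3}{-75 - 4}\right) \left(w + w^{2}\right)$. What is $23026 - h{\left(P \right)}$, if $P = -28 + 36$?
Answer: $\frac{2181358}{79} \approx 27612.0$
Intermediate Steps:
$P = 8$
$h{\left(w \right)} = - 8 \left(- \frac{3}{79} + w\right) \left(w + w^{2}\right)$ ($h{\left(w \right)} = - 8 \left(w + \frac{0 + 3}{-75 - 4}\right) \left(w + w^{2}\right) = - 8 \left(w + \frac{3}{-79}\right) \left(w + w^{2}\right) = - 8 \left(w + 3 \left(- \frac{1}{79}\right)\right) \left(w + w^{2}\right) = - 8 \left(w - \frac{3}{79}\right) \left(w + w^{2}\right) = - 8 \left(- \frac{3}{79} + w\right) \left(w + w^{2}\right)$)
$23026 - h{\left(P \right)} = 23026 - \frac{8}{79} \cdot 8 \left(3 - 79 \cdot 8^{2} - 608\right) = 23026 - \frac{8}{79} \cdot 8 \left(3 - 5056 - 608\right) = 23026 - \frac{8}{79} \cdot 8 \left(-5661\right) = 23026 - - \frac{362304}{79} = 23026 + \frac{362304}{79} = \frac{2181358}{79}$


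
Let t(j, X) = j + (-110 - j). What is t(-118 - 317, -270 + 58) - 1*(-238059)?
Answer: 237949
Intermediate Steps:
t(j, X) = -110
t(-118 - 317, -270 + 58) - 1*(-238059) = -110 - 1*(-238059) = -110 + 238059 = 237949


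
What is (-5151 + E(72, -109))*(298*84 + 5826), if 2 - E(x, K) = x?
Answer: -161109618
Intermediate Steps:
E(x, K) = 2 - x
(-5151 + E(72, -109))*(298*84 + 5826) = (-5151 + (2 - 1*72))*(298*84 + 5826) = (-5151 + (2 - 72))*(25032 + 5826) = (-5151 - 70)*30858 = -5221*30858 = -161109618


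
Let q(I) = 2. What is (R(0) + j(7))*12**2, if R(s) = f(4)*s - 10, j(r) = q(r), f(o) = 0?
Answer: -1152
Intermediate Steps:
j(r) = 2
R(s) = -10 (R(s) = 0*s - 10 = 0 - 10 = -10)
(R(0) + j(7))*12**2 = (-10 + 2)*12**2 = -8*144 = -1152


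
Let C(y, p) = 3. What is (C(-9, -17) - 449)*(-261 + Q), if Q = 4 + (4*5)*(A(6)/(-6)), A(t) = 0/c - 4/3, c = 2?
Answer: 1013758/9 ≈ 1.1264e+5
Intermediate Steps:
A(t) = -4/3 (A(t) = 0/2 - 4/3 = 0*(½) - 4*⅓ = 0 - 4/3 = -4/3)
Q = 76/9 (Q = 4 + (4*5)*(-4/3/(-6)) = 4 + 20*(-4/3*(-⅙)) = 4 + 20*(2/9) = 4 + 40/9 = 76/9 ≈ 8.4444)
(C(-9, -17) - 449)*(-261 + Q) = (3 - 449)*(-261 + 76/9) = -446*(-2273/9) = 1013758/9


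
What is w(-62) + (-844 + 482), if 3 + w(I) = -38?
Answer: -403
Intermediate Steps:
w(I) = -41 (w(I) = -3 - 38 = -41)
w(-62) + (-844 + 482) = -41 + (-844 + 482) = -41 - 362 = -403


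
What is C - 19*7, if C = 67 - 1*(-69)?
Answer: 3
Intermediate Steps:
C = 136 (C = 67 + 69 = 136)
C - 19*7 = 136 - 19*7 = 136 - 133 = 3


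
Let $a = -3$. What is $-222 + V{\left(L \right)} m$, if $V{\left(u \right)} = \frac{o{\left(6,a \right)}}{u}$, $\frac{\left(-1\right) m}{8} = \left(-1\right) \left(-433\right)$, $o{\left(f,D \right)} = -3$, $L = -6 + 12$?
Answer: $1510$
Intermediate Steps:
$L = 6$
$m = -3464$ ($m = - 8 \left(\left(-1\right) \left(-433\right)\right) = \left(-8\right) 433 = -3464$)
$V{\left(u \right)} = - \frac{3}{u}$
$-222 + V{\left(L \right)} m = -222 + - \frac{3}{6} \left(-3464\right) = -222 + \left(-3\right) \frac{1}{6} \left(-3464\right) = -222 - -1732 = -222 + 1732 = 1510$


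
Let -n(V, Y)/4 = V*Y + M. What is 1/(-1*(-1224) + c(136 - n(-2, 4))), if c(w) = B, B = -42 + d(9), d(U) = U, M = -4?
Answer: 1/1191 ≈ 0.00083963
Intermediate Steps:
n(V, Y) = 16 - 4*V*Y (n(V, Y) = -4*(V*Y - 4) = -4*(-4 + V*Y) = 16 - 4*V*Y)
B = -33 (B = -42 + 9 = -33)
c(w) = -33
1/(-1*(-1224) + c(136 - n(-2, 4))) = 1/(-1*(-1224) - 33) = 1/(1224 - 33) = 1/1191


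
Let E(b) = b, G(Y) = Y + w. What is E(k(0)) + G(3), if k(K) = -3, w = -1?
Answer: -1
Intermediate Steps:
G(Y) = -1 + Y (G(Y) = Y - 1 = -1 + Y)
E(k(0)) + G(3) = -3 + (-1 + 3) = -3 + 2 = -1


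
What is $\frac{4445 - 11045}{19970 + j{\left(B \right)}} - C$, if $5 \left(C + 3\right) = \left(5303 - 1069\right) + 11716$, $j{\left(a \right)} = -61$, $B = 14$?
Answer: $- \frac{63456583}{19909} \approx -3187.3$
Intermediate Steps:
$C = 3187$ ($C = -3 + \frac{\left(5303 - 1069\right) + 11716}{5} = -3 + \frac{4234 + 11716}{5} = -3 + \frac{1}{5} \cdot 15950 = -3 + 3190 = 3187$)
$\frac{4445 - 11045}{19970 + j{\left(B \right)}} - C = \frac{4445 - 11045}{19970 - 61} - 3187 = - \frac{6600}{19909} - 3187 = - \frac{63456583}{19909}$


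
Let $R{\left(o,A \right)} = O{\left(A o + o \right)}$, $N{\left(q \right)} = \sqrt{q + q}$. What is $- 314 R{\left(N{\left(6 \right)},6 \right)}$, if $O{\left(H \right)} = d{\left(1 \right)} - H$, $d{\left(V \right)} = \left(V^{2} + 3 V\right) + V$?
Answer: $-1570 + 4396 \sqrt{3} \approx 6044.1$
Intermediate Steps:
$d{\left(V \right)} = V^{2} + 4 V$
$N{\left(q \right)} = \sqrt{2} \sqrt{q}$ ($N{\left(q \right)} = \sqrt{2 q} = \sqrt{2} \sqrt{q}$)
$O{\left(H \right)} = 5 - H$ ($O{\left(H \right)} = 1 \left(4 + 1\right) - H = 1 \cdot 5 - H = 5 - H$)
$R{\left(o,A \right)} = 5 - o - A o$ ($R{\left(o,A \right)} = 5 - \left(A o + o\right) = 5 - \left(o + A o\right) = 5 - o - A o$)
$- 314 R{\left(N{\left(6 \right)},6 \right)} = - 314 \left(5 - \sqrt{2} \sqrt{6} \left(1 + 6\right)\right) = - 314 \left(5 - 2 \sqrt{3} \cdot 7\right) = - 314 \left(5 - 14 \sqrt{3}\right) = -1570 + 4396 \sqrt{3}$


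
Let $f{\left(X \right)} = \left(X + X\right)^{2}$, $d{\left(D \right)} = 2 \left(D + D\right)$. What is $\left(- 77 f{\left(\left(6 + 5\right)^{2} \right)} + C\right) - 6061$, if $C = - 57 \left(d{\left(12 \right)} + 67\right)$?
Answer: $-4522044$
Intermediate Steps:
$d{\left(D \right)} = 4 D$ ($d{\left(D \right)} = 2 \cdot 2 D = 4 D$)
$f{\left(X \right)} = 4 X^{2}$ ($f{\left(X \right)} = \left(2 X\right)^{2} = 4 X^{2}$)
$C = -6555$ ($C = - 57 \left(4 \cdot 12 + 67\right) = - 57 \left(48 + 67\right) = \left(-57\right) 115 = -6555$)
$\left(- 77 f{\left(\left(6 + 5\right)^{2} \right)} + C\right) - 6061 = \left(- 77 \cdot 4 \left(\left(6 + 5\right)^{2}\right)^{2} - 6555\right) - 6061 = \left(- 77 \cdot 4 \left(11^{2}\right)^{2} - 6555\right) - 6061 = \left(- 77 \cdot 4 \cdot 121^{2} - 6555\right) - 6061 = \left(- 77 \cdot 4 \cdot 14641 - 6555\right) - 6061 = \left(\left(-77\right) 58564 - 6555\right) - 6061 = \left(-4509428 - 6555\right) - 6061 = -4515983 - 6061 = -4522044$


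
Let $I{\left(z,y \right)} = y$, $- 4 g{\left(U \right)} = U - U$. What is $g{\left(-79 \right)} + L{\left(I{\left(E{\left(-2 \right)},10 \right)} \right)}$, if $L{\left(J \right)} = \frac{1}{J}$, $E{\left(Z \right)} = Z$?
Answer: $\frac{1}{10} \approx 0.1$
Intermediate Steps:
$g{\left(U \right)} = 0$ ($g{\left(U \right)} = - \frac{U - U}{4} = \left(- \frac{1}{4}\right) 0 = 0$)
$g{\left(-79 \right)} + L{\left(I{\left(E{\left(-2 \right)},10 \right)} \right)} = 0 + \frac{1}{10} = \frac{1}{10}$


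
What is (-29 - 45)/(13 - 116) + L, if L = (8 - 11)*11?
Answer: -3325/103 ≈ -32.282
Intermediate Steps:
L = -33 (L = -3*11 = -33)
(-29 - 45)/(13 - 116) + L = (-29 - 45)/(13 - 116) - 33 = -74/(-103) - 33 = -74*(-1/103) - 33 = 74/103 - 33 = -3325/103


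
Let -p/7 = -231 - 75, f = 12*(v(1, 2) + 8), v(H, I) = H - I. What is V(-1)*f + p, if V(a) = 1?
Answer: 2226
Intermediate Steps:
f = 84 (f = 12*((1 - 1*2) + 8) = 12*((1 - 2) + 8) = 12*(-1 + 8) = 12*7 = 84)
p = 2142 (p = -7*(-231 - 75) = -7*(-306) = 2142)
V(-1)*f + p = 1*84 + 2142 = 84 + 2142 = 2226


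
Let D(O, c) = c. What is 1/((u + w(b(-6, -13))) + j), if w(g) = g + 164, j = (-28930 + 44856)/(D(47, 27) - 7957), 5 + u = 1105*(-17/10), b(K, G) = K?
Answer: -7930/13699141 ≈ -0.00057887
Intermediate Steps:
u = -3767/2 (u = -5 + 1105*(-17/10) = -5 - 3757/2 = -3767/2 ≈ -1883.5)
j = -7963/3965 (j = (-28930 + 44856)/(27 - 7957) = 15926/(-7930) = 15926*(-1/7930) = -7963/3965 ≈ -2.0083)
w(g) = 164 + g
1/((u + w(b(-6, -13))) + j) = 1/((-3767/2 + (164 - 6)) - 7963/3965) = 1/((-3767/2 + 158) - 7963/3965) = 1/(-3451/2 - 7963/3965) = 1/(-13699141/7930) = -7930/13699141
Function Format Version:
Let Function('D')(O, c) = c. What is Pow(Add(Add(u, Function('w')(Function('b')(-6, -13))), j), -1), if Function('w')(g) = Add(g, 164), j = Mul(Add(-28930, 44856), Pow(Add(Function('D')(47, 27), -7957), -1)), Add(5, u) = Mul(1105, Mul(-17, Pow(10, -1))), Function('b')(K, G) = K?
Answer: Rational(-7930, 13699141) ≈ -0.00057887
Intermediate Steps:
u = Rational(-3767, 2) (u = Add(-5, Mul(1105, Mul(-17, Pow(10, -1)))) = Add(-5, Mul(1105, Mul(-17, Rational(1, 10)))) = Add(-5, Mul(1105, Rational(-17, 10))) = Add(-5, Rational(-3757, 2)) = Rational(-3767, 2) ≈ -1883.5)
j = Rational(-7963, 3965) (j = Mul(Add(-28930, 44856), Pow(Add(27, -7957), -1)) = Mul(15926, Pow(-7930, -1)) = Mul(15926, Rational(-1, 7930)) = Rational(-7963, 3965) ≈ -2.0083)
Function('w')(g) = Add(164, g)
Pow(Add(Add(u, Function('w')(Function('b')(-6, -13))), j), -1) = Pow(Add(Add(Rational(-3767, 2), Add(164, -6)), Rational(-7963, 3965)), -1) = Pow(Add(Add(Rational(-3767, 2), 158), Rational(-7963, 3965)), -1) = Pow(Add(Rational(-3451, 2), Rational(-7963, 3965)), -1) = Pow(Rational(-13699141, 7930), -1) = Rational(-7930, 13699141)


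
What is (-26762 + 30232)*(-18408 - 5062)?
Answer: -81440900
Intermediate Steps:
(-26762 + 30232)*(-18408 - 5062) = 3470*(-23470) = -81440900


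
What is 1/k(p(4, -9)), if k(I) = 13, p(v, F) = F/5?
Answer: 1/13 ≈ 0.076923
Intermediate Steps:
p(v, F) = F/5 (p(v, F) = F*(⅕) = F/5)
1/k(p(4, -9)) = 1/13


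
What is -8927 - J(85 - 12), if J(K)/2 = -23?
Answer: -8881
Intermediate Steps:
J(K) = -46 (J(K) = 2*(-23) = -46)
-8927 - J(85 - 12) = -8927 - 1*(-46) = -8927 + 46 = -8881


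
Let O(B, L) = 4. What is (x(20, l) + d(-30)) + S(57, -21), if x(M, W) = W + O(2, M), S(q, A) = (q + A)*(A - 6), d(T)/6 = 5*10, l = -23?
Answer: -691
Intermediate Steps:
d(T) = 300 (d(T) = 6*(5*10) = 6*50 = 300)
S(q, A) = (-6 + A)*(A + q) (S(q, A) = (A + q)*(-6 + A) = (-6 + A)*(A + q))
x(M, W) = 4 + W (x(M, W) = W + 4 = 4 + W)
(x(20, l) + d(-30)) + S(57, -21) = ((4 - 23) + 300) + ((-21)**2 - 6*(-21) - 6*57 - 21*57) = (-19 + 300) + (441 + 126 - 342 - 1197) = 281 - 972 = -691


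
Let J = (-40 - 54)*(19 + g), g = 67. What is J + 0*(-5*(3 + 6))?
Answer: -8084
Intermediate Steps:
J = -8084 (J = (-40 - 54)*(19 + 67) = -94*86 = -8084)
J + 0*(-5*(3 + 6)) = -8084 + 0*(-5*(3 + 6)) = -8084 + 0*(-5*9) = -8084 + 0*(-45) = -8084 + 0 = -8084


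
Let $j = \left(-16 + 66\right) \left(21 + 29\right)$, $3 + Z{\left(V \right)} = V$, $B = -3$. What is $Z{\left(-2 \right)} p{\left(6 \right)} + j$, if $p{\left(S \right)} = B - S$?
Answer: $2545$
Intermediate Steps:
$Z{\left(V \right)} = -3 + V$
$p{\left(S \right)} = -3 - S$
$j = 2500$ ($j = 50 \cdot 50 = 2500$)
$Z{\left(-2 \right)} p{\left(6 \right)} + j = \left(-3 - 2\right) \left(-3 - 6\right) + 2500 = - 5 \left(-3 - 6\right) + 2500 = \left(-5\right) \left(-9\right) + 2500 = 45 + 2500 = 2545$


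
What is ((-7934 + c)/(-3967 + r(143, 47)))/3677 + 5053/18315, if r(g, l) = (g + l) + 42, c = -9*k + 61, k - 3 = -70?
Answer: 171676557/621063685 ≈ 0.27642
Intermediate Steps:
k = -67 (k = 3 - 70 = -67)
c = 664 (c = -9*(-67) + 61 = 603 + 61 = 664)
r(g, l) = 42 + g + l
((-7934 + c)/(-3967 + r(143, 47)))/3677 + 5053/18315 = ((-7934 + 664)/(-3967 + (42 + 143 + 47)))/3677 + 5053/18315 = -7270/(-3967 + 232)*(1/3677) + 5053*(1/18315) = -7270/(-3735)*(1/3677) + 5053/18315 = -7270*(-1/3735)*(1/3677) + 5053/18315 = (1454/747)*(1/3677) + 5053/18315 = 1454/2746719 + 5053/18315 = 171676557/621063685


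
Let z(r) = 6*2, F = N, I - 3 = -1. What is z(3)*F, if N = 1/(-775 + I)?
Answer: -12/773 ≈ -0.015524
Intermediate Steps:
I = 2 (I = 3 - 1 = 2)
N = -1/773 (N = 1/(-775 + 2) = 1/(-773) = -1/773 ≈ -0.0012937)
F = -1/773 ≈ -0.0012937
z(r) = 12
z(3)*F = 12*(-1/773) = -12/773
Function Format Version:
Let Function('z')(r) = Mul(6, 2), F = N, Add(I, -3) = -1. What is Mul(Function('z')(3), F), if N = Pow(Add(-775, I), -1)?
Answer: Rational(-12, 773) ≈ -0.015524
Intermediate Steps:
I = 2 (I = Add(3, -1) = 2)
N = Rational(-1, 773) (N = Pow(Add(-775, 2), -1) = Pow(-773, -1) = Rational(-1, 773) ≈ -0.0012937)
F = Rational(-1, 773) ≈ -0.0012937
Function('z')(r) = 12
Mul(Function('z')(3), F) = Mul(12, Rational(-1, 773)) = Rational(-12, 773)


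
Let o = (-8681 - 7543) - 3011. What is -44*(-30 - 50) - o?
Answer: 22755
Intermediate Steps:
o = -19235 (o = -16224 - 3011 = -19235)
-44*(-30 - 50) - o = -44*(-30 - 50) - 1*(-19235) = -44*(-80) + 19235 = 3520 + 19235 = 22755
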